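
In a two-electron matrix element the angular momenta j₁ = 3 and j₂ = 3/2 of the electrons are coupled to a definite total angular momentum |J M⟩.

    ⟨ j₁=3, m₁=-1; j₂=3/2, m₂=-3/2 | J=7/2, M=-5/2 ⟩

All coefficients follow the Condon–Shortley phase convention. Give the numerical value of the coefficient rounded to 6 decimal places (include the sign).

+√(10/21) = +0.690066

√[8·1!5!2!/9! · 2!4!0!3!1!6!] = √(7680/7)
  +(−1)^0/∏(0,1,4,0,1,2)! = 1/48  (running 1/48)
⟨..|..⟩ = √(7680/7)·(1/48) = +0.690066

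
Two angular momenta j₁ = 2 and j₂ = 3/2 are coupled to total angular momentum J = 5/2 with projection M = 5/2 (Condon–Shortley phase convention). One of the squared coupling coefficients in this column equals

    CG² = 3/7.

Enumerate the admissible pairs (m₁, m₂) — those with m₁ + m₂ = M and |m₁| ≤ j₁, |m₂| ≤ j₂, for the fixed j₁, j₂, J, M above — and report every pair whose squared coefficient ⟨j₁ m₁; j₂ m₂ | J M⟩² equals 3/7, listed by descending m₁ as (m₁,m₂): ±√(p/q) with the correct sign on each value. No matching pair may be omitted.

(1,3/2): −√(3/7)

Admissible pairs with m₁+m₂ = M = 5/2: (1,3/2), (2,1/2)
  (m₁,m₂)=(2,1/2): CG² = 4/7, CG = +√(4/7)
  (m₁,m₂)=(1,3/2): CG² = 3/7, CG = −√(3/7)   ← matches the target
Pairs with CG² = 3/7: (1,3/2): −√(3/7)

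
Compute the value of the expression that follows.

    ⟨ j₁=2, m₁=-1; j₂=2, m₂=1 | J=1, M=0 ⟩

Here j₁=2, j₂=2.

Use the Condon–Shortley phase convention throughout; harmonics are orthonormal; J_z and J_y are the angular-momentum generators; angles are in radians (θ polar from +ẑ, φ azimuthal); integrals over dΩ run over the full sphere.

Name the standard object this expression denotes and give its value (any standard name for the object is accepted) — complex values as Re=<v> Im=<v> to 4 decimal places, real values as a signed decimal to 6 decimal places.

This is a Clebsch–Gordan (vector-coupling) coefficient.
√[3·3!1!1!/6! · 1!3!3!1!1!1!] = √(9/10)
  +(−1)^2/∏(2,1,1,1,0,0)! = 1/2  (running 1/2)
  +(−1)^3/∏(3,0,0,0,1,1)! = -1/6  (running 1/3)
⟨..|..⟩ = √(9/10)·(1/3) = +0.316228

Clebsch–Gordan coefficient, +√(1/10) ≈ +0.316228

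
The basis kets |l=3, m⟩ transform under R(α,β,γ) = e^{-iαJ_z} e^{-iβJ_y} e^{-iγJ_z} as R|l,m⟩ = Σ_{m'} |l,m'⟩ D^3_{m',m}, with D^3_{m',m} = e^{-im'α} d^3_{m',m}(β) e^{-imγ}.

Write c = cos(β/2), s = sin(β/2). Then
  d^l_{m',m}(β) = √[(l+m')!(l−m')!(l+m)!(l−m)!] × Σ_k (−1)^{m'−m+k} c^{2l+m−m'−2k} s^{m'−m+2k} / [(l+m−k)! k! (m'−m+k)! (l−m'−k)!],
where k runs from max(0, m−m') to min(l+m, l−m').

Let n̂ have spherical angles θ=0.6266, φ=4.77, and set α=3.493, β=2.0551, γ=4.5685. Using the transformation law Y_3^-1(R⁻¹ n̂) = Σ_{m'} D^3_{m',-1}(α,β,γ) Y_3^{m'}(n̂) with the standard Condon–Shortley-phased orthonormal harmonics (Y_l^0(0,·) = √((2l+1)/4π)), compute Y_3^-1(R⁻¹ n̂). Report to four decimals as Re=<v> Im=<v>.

Re=0.1059 Im=-0.2084

Need the full column D^3_{m',-1} for m'=−3..3 at α=3.4930, β=2.0551, γ=4.5685.
cos(β/2)=0.516918, sin(β/2)=0.856035
d^3_{-3,-1}: single k=2 term ⇒ +0.202635;  D = -0.160022+0.124313i
d^3_{-2,-1}: k∈[1..2] ⇒ +0.099908 -0.547985 = -0.448078;  D = -0.237605+0.379892i
d^3_{-1,-1}: k∈[0..2] ⇒ +0.019078 -0.418561 +0.860915 = +0.461432;  D = -0.095070+0.451532i
d^3_{0,-1}: k∈[0..2] ⇒ -0.109443 +0.900432 -0.823133 = -0.032144;  D = +0.004609+0.031812i
d^3_{1,-1}: k∈[0..2] ⇒ +0.313921 -1.147887 +0.393504 = -0.440462;  D = -0.209348-0.387531i
d^3_{2,-1}: k∈[0..1] ⇒ -0.547985 +0.751414 = +0.203429;  D = -0.152389-0.134763i
d^3_{3,-1}: single k=0 term ⇒ +0.555718;  D = +0.517570+0.202347i
Y_3^{m'}(θ=0.6266,φ=4.77) and Σ D·Y over m':
  (-0.1600+0.1243i)·(-0.0145-0.0829i)  (-0.2376+0.3799i)·(-0.2828+0.0327i)  (-0.0951+0.4515i)·(+0.0249+0.4315i)  (+0.0046+0.0318i)·(+0.0849+0.0000i)  (-0.2093-0.3875i)·(-0.0249+0.4315i)  (-0.1524-0.1348i)·(-0.2828-0.0327i)  (+0.5176+0.2023i)·(+0.0145-0.0829i)
Y_3^-1(R⁻¹ n̂) = +0.105929-0.208383i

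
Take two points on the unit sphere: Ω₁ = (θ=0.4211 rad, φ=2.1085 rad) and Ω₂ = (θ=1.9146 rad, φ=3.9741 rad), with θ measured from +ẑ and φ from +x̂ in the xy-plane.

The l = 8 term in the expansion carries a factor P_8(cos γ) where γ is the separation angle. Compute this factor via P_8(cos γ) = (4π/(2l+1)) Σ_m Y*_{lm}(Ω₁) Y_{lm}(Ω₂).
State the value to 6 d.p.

Summing Y*_{l m}(θ₁,φ₁)·Y_{l m}(θ₂,φ₂) over m ∈ [−8, 8]; prefactor 4π/(2·8+1) = 0.739198:
  term(m=-8) = -0.000091-0.000090i   from Y*(Ω₁)=-0.000160-0.000368i, Y(Ω₂)=+0.295838-0.117090i
  term(m=-7) = -0.001440+0.000773i   from Y*(Ω₁)=-0.002092+0.002915i, Y(Ω₂)=+0.409160+0.200498i
  term(m=-6) = +0.000733+0.003653i   from Y*(Ω₁)=+0.020110+0.001706i, Y(Ω₂)=+0.051489+0.177286i
  term(m=-5) = -0.021023-0.002041i   from Y*(Ω₁)=-0.035195-0.072291i, Y(Ω₂)=+0.137279-0.223983i
  term(m=-4) = -0.026104+0.063220i   from Y*(Ω₁)=-0.126489+0.193056i, Y(Ω₂)=+0.291098-0.055512i
  term(m=-3) = -0.047757-0.039126i   from Y*(Ω₁)=+0.456948+0.019347i, Y(Ω₂)=-0.107944-0.081054i
  term(m=-2) = -0.141275+0.094511i   from Y*(Ω₁)=-0.253894-0.469887i, Y(Ω₂)=-0.029940-0.316834i
  term(m=-1) = -0.002804-0.009236i   from Y*(Ω₁)=-0.064536+0.108226i, Y(Ω₂)=-0.051554+0.056656i
  term(m=+0) = +0.147419+0.000000i   from Y*(Ω₁)=-0.460313-0.000000i, Y(Ω₂)=-0.320258+0.000000i
  term(m=+1) = -0.002804+0.009236i   from Y*(Ω₁)=+0.064536+0.108226i, Y(Ω₂)=+0.051554+0.056656i
  term(m=+2) = -0.141275-0.094511i   from Y*(Ω₁)=-0.253894+0.469887i, Y(Ω₂)=-0.029940+0.316834i
  term(m=+3) = -0.047757+0.039126i   from Y*(Ω₁)=-0.456948+0.019347i, Y(Ω₂)=+0.107944-0.081054i
  term(m=+4) = -0.026104-0.063220i   from Y*(Ω₁)=-0.126489-0.193056i, Y(Ω₂)=+0.291098+0.055512i
  term(m=+5) = -0.021023+0.002041i   from Y*(Ω₁)=+0.035195-0.072291i, Y(Ω₂)=-0.137279-0.223983i
  term(m=+6) = +0.000733-0.003653i   from Y*(Ω₁)=+0.020110-0.001706i, Y(Ω₂)=+0.051489-0.177286i
  term(m=+7) = -0.001440-0.000773i   from Y*(Ω₁)=+0.002092+0.002915i, Y(Ω₂)=-0.409160+0.200498i
  term(m=+8) = -0.000091+0.000090i   from Y*(Ω₁)=-0.000160+0.000368i, Y(Ω₂)=+0.295838+0.117090i
Total Σ_m = -0.332102+0.000000i. Multiply by 0.739198: -0.245489+0.000000i. P_8(cos γ) = -0.245489

-0.245489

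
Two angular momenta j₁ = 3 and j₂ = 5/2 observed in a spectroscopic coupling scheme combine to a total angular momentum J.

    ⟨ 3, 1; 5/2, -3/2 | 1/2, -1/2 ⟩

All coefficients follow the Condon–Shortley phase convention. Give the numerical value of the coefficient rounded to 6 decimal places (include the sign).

triangle: 5!*1!*0!/7! = 120/5040
(j±m)!: 4!*2!*1!*4!*0!*1! = 1152
prefactor² = (2J+1)*Δ*N² = 384/7
  k=1: −1/(1!*4!*1!*0!*0!*0!) = -1/24
Σ = -1/24  ⇒  CG² = 384/7*(-1/24)² = 2/21
CG = −√(2/21) = -0.308607

-0.308607  (= −√(2/21))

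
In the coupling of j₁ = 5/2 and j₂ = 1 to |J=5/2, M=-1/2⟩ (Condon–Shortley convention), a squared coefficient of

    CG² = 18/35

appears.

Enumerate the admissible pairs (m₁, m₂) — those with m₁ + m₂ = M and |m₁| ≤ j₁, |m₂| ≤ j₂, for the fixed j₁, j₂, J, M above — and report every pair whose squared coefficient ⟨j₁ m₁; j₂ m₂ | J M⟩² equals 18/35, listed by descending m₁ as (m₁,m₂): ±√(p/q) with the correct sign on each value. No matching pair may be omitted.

Admissible pairs with m₁+m₂ = M = -1/2: (-3/2,1), (-1/2,0), (1/2,-1)
  (m₁,m₂)=(1/2,-1): CG² = 18/35, CG = +√(18/35)   ← matches the target
  (m₁,m₂)=(-1/2,0): CG² = 1/35, CG = −√(1/35)
  (m₁,m₂)=(-3/2,1): CG² = 16/35, CG = −√(16/35)
Pairs with CG² = 18/35: (1/2,-1): +√(18/35)

(1/2,-1): +√(18/35)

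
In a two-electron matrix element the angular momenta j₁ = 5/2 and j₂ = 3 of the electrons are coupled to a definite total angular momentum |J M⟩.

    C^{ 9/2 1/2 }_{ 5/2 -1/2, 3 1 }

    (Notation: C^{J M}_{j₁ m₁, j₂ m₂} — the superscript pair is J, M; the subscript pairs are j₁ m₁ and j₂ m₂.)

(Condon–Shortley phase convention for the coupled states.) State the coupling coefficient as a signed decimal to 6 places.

√[10·1!4!5!/11! · 2!3!4!2!5!4!] = √(92160/77)
  +(−1)^0/∏(0,1,3,4,1,1)! = 1/144  (running 1/144)
  +(−1)^1/∏(1,0,2,3,2,2)! = -1/48  (running -1/72)
⟨..|..⟩ = √(92160/77)·(-1/72) = -0.480500

−√(160/693) = -0.480500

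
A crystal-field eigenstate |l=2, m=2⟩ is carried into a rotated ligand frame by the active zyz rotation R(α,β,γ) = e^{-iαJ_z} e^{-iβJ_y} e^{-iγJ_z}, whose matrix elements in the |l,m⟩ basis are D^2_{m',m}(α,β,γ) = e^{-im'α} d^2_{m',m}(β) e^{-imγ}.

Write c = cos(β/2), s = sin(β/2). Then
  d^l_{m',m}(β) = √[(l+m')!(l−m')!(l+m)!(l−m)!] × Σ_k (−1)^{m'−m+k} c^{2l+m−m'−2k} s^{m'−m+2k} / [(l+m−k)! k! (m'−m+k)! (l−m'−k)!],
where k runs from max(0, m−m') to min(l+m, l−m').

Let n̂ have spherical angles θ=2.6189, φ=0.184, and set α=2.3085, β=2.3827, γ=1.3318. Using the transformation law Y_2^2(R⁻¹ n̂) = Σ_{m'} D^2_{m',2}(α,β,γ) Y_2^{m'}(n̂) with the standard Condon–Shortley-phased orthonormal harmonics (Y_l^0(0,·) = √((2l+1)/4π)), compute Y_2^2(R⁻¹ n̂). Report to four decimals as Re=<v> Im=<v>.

Re=-0.2692 Im=0.1512

Need the full column D^2_{m',2} for m'=−2..2 at α=2.3085, β=2.3827, γ=1.3318.
cos(β/2)=0.370406, sin(β/2)=0.928870
d^2_{-2,2}: single k=4 term ⇒ +0.744422;  D = -0.277921+0.690598i
d^2_{-1,2}: single k=3 term ⇒ +0.593708;  D = +0.556668-0.206423i
d^2_{0,2}: single k=2 term ⇒ +0.289963;  D = -0.257464-0.133382i
d^2_{1,2}: single k=1 term ⇒ +0.094410;  D = +0.024245+0.091244i
d^2_{2,2}: single k=0 term ⇒ +0.018824;  D = +0.010212-0.015814i
Y_2^{m'}(θ=2.6189,φ=0.184) and Σ D·Y over m':
  (-0.2779+0.6906i)·(+0.0898-0.0346i)  (+0.5567-0.2064i)·(-0.3285+0.0611i)  (-0.2575-0.1334i)·(+0.3950+0.0000i)  (+0.0242+0.0912i)·(+0.3285+0.0611i)  (+0.0102-0.0158i)·(+0.0898+0.0346i)
Y_2^2(R⁻¹ n̂) = -0.269151+0.151215i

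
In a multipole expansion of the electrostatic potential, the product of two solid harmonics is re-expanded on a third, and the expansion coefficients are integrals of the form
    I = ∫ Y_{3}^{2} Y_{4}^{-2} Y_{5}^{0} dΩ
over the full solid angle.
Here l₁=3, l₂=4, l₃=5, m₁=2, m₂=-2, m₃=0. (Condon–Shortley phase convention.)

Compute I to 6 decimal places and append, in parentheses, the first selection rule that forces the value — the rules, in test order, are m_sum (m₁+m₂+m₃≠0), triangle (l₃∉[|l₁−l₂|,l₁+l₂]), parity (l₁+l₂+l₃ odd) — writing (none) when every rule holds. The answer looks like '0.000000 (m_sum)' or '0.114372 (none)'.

m-sum 0 ✓  L=12 even ✓  1≤5≤7 ✓
Π(2lᵢ+1) = 7×9×11 = 693
triangle coeff Δ(3,4,5) = 1/180180
Σ_t [0,2]: t=0:+1/576 t=1:−1/144 t=2:+1/576 = -1/288
(3j)²=20/1001 [(3 4 5; 0 0 0)], sign=+1
Σ_t [0,1]: t=0:+1/576 t=1:−1/2880 = 1/720
(3j)²=80/3003 [(3 4 5; 2 -2 0)], sign=-1
⇒ 4πI² = 4800/13013
I = (-1)√(4800/13013/(4π)) = -0.17132746
No selection rule forces the value: the integral is nonzero (none).

-0.171327 (none)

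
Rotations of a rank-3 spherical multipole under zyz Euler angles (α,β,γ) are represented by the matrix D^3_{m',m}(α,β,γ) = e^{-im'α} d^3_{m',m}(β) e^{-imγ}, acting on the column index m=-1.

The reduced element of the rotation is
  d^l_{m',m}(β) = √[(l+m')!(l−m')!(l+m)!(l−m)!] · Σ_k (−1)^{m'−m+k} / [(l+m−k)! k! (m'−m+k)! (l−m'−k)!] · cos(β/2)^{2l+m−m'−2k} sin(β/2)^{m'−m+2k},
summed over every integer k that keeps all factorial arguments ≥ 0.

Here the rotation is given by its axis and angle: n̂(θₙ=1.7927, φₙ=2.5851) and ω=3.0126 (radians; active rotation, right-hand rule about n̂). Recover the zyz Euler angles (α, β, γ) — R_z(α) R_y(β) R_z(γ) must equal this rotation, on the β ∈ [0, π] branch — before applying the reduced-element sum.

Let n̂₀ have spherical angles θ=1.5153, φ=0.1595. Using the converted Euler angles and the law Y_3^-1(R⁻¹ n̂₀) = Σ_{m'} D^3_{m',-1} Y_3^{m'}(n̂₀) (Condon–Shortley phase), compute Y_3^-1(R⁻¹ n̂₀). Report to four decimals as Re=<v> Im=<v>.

Re=-0.0296 Im=-0.1081

Axis–angle → zyz. n̂ = (sinθₙcosφₙ, sinθₙsinφₙ, cosθₙ) = (-0.828293, +0.515260, -0.220087), ω = 3.0126.
R = I cosω + sinω [n̂]ₓ + (1−cosω) n̂n̂ᵀ gives
  R = [+0.374746, -0.821715, +0.429359; -0.878337, -0.462913, -0.119314; +0.296798, -0.332409, -0.895218]
β = atan2(√(R₁₃²+R₂₃²), R₃₃) = 2.679716; α = atan2(R₂₃, R₁₃) mod 2π = 6.012135; γ = atan2(R₃₂, −R₃₁) mod 2π = 3.983528
Need the full column D^3_{m',-1} for m'=−3..3 at α=6.0121, β=2.6797, γ=3.9835.
cos(β/2)=0.228891, sin(β/2)=0.973452
d^3_{-3,-1}: single k=2 term ⇒ +0.010074;  D = -0.010070-0.000290i
d^3_{-2,-1}: k∈[1..2] ⇒ +0.001934 -0.069962 = -0.068028;  D = +0.064993+0.020093i
d^3_{-1,-1}: k∈[0..2] ⇒ +0.000144 -0.020808 +0.282271 = +0.261607;  D = -0.220122-0.141366i
d^3_{0,-1}: k∈[0..2] ⇒ -0.002119 +0.114959 -0.693094 = -0.580254;  D = +0.386461+0.432831i
d^3_{1,-1}: k∈[0..2] ⇒ +0.015606 -0.376362 +0.850917 = +0.490162;  D = -0.216644-0.439686i
d^3_{2,-1}: k∈[0..1] ⇒ -0.069962 +0.632705 = +0.562744;  D = -0.104489-0.552958i
d^3_{3,-1}: single k=0 term ⇒ +0.182205;  D = +0.015340-0.181559i
Y_3^{m'}(θ=1.5153,φ=0.1595) and Σ D·Y over m':
  (-0.0101-0.0003i)·(+0.3687-0.1912i)  (+0.0650+0.0201i)·(+0.0537-0.0177i)  (-0.2201-0.1414i)·(-0.3137+0.0505i)  (+0.3865+0.4328i)·(-0.0618+0.0000i)  (-0.2166-0.4397i)·(+0.3137+0.0505i)  (-0.1045-0.5530i)·(+0.0537+0.0177i)  (+0.0153-0.1816i)·(-0.3687-0.1912i)
Y_3^-1(R⁻¹ n̂) = -0.029568-0.108139i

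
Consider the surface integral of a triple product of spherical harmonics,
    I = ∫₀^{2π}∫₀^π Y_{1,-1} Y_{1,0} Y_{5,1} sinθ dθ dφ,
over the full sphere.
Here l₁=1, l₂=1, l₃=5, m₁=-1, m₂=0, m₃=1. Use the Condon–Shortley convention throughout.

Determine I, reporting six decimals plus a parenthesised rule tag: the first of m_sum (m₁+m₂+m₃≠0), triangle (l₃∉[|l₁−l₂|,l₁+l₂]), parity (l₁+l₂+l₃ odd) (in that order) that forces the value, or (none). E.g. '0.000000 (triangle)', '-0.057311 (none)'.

|1−1|≤5≤1+1 violated ⇒ I = 0

0.000000 (triangle)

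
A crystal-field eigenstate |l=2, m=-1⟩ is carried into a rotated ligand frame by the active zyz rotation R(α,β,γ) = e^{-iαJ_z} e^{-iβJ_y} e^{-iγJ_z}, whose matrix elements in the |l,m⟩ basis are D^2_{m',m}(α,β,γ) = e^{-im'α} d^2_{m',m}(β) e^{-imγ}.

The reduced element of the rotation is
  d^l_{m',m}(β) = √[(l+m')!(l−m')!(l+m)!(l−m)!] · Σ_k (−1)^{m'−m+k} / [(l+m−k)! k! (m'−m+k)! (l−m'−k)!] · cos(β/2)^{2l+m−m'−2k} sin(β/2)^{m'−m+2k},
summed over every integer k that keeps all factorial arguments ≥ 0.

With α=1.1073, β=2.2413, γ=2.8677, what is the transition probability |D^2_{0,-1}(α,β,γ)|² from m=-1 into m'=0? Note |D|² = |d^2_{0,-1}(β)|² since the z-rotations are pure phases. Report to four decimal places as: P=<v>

P=0.3555

D^2_{0,-1}(1.1073,2.2413,2.8677) = e^{-i·0·1.1073}·d^2_{0,-1}(2.2413)·e^{-i·-1·2.8677}. Compute d first:
c=cos(2.241300/2)=0.435097, s=sin(2.241300/2)=0.900383; N=√[2·2·1·6]=4.898979
k: max(0,(-1)−(0))=0 … min(2+(-1),2−(0))=1
  k=0: (−1)^1·4.8990/(2)·0.4351^3·0.9004^1 = -0.181661
  k=1: (−1)^2·4.8990/(2)·0.4351^1·0.9004^3 = +0.777937
d^2_{0,-1}(2.2413) = -0.181661 +0.777937 = +0.596276
|D^2_{0,-1}|² = |d^2_{0,-1}(β)|² = (+0.596276)² = 0.355545 (the z-rotation phases have unit modulus)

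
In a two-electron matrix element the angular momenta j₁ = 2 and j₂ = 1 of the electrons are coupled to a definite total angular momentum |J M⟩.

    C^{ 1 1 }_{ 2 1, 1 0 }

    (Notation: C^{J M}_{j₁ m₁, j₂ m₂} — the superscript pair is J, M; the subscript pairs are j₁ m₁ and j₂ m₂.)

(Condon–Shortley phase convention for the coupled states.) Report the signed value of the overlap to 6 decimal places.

-0.547723  (= −√(3/10))

triangle: 2!·2!·0!/5! = 4/120
(j±m)!: 3!·1!·1!·1!·2!·0! = 12
prefactor² = (2J+1)·Δ·N² = 6/5
  k=1: −1/(1!·1!·0!·0!·2!·0!) = -1/2
Σ = -1/2  ⇒  CG² = 6/5·(-1/2)² = 3/10
CG = −√(3/10) = -0.547723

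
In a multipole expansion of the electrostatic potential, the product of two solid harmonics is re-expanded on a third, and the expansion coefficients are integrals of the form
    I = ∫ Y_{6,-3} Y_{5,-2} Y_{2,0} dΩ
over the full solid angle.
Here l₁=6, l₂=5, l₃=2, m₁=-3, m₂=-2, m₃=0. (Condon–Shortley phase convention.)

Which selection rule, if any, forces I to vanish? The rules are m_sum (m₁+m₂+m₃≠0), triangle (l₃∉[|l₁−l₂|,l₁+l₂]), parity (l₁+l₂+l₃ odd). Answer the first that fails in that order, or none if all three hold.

Σmᵢ = -5  ✗
l₃∈[|l₁−l₂|,l₁+l₂]=[1,11], have l₃=2
Σlᵢ = 13 ⇒ odd

m_sum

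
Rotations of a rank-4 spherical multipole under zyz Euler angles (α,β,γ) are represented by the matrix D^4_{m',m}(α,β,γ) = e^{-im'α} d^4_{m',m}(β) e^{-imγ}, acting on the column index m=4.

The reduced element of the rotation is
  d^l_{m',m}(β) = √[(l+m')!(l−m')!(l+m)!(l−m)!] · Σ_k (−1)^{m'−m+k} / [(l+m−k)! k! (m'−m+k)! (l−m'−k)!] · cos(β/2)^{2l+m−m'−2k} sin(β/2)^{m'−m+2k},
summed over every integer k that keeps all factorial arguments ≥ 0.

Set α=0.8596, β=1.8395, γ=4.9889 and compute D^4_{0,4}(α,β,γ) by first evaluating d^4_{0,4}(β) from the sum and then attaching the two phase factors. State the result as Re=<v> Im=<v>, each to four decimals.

D^4_{0,4}(0.8596,1.8395,4.9889) = e^{-i·0·0.8596}·d^4_{0,4}(1.8395)·e^{-i·4·4.9889}. Compute d first:
With c≡cos(β/2)=0.606019 and s≡sin(β/2)=0.795450, N=[24·24·40320·1]^{1/2}=4819.161753
k: max(0,(4)−(0))=4 … min(4+(4),4−(0))=4
  k=4: (−1)^0·4819.1618/(576)·0.6060^4·0.7955^4 = +0.451800
d^4_{0,4}(1.8395) = +0.451800
Attach z-rotation phases: D = e^{-i(0)(0.8596)}·(+0.451800)·e^{-i(4)(4.9889)} = +0.202497-0.403878i

Re=0.2025 Im=-0.4039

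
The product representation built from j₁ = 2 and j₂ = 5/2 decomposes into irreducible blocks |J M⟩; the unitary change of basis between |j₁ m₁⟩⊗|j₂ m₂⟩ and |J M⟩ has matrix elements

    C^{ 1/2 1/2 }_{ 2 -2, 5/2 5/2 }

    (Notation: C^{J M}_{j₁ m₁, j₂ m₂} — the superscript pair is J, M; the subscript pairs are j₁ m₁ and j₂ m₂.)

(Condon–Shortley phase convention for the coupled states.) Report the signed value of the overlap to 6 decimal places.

+0.577350

j₁+j₂−J=4  J+j₁−j₂=0  J−j₁+j₂=1  j₁+j₂+J+1=6
(j₁±m₁, j₂±m₂, J±M) = (0,4,5,0,1,0)
P² = 192
sum k=4..4:
  [4] +1/24 = 1/24
S = 1/24
C² = P²·S² = 1/3 ; C = +0.577350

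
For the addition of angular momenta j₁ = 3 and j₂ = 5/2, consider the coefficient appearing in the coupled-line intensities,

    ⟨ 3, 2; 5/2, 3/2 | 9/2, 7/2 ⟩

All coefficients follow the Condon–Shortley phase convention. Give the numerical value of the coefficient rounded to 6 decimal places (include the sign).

+0.100504  (= +√(1/99))

j₁+j₂−J=1  J+j₁−j₂=5  J−j₁+j₂=4  j₁+j₂+J+1=11
(j₁±m₁, j₂±m₂, J±M) = (5,1,4,1,8,1)
P² = 921600/11
sum k=0..1:
  [0] +1/576 = 1/576
  [1] −1/720 = -1/720
S = 1/2880
C² = P²·S² = 1/99 ; C = +0.100504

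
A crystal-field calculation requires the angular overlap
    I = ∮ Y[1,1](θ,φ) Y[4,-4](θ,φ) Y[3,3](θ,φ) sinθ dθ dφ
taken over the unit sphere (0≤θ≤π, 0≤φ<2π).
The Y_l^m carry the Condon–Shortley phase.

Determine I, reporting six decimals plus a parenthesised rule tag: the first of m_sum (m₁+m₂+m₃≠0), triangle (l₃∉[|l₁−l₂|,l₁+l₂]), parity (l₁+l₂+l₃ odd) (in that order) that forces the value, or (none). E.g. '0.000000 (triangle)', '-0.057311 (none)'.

m-sum 0 ✓  L=8 even ✓  3≤3≤5 ✓
Π(2lᵢ+1) = 3×9×7 = 189
triangle coeff Δ(1,4,3) = 1/252
Σ_t [1,1]: t=1:−1/36 = -1/36
(3j)²=4/63 [(1 4 3; 0 0 0)], sign=+1
Σ_t [0,0]: t=0:+1/1440 = 1/1440
(3j)²=1/9 [(1 4 3; 1 -4 3)], sign=+1
⇒ 4πI² = 4/3
I = (+1)√(4/3/(4π)) = 0.32573501
No selection rule forces the value: the integral is nonzero (none).

0.325735 (none)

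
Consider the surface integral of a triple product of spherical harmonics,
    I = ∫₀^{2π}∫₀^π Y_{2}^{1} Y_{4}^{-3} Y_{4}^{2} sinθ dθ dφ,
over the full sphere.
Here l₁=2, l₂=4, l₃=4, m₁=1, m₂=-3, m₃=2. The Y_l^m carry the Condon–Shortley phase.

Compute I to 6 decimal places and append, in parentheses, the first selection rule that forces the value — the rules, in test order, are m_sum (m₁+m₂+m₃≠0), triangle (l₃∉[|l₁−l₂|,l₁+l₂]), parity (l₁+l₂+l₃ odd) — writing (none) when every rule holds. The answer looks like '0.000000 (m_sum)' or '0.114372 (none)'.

m-sum 0 ✓  L=10 even ✓  2≤4≤6 ✓
Π(2lᵢ+1) = 5×9×9 = 405
triangle coeff Δ(2,4,4) = 1/13860
Σ_t [0,2]: t=0:+1/192 t=1:−1/36 t=2:+1/192 = -5/288
(3j)²=20/693 [(2 4 4; 0 0 0)], sign=-1
Σ_t [0,1]: t=0:+1/240 t=1:−1/1440 = 1/288
(3j)²=5/132 [(2 4 4; 1 -3 2)], sign=+1
⇒ 4πI² = 375/847
I = (-1)√(375/847/(4π)) = -0.18770204
No selection rule forces the value: the integral is nonzero (none).

-0.187702 (none)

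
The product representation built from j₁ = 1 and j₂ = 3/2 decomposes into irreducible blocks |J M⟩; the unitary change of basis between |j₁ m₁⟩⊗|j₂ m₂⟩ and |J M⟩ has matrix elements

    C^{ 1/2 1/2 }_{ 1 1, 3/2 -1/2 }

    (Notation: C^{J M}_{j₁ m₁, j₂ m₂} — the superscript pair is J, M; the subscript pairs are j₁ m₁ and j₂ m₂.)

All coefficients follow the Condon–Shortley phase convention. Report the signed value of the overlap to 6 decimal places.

j₁+j₂−J=2  J+j₁−j₂=0  J−j₁+j₂=1  j₁+j₂+J+1=4
(j₁±m₁, j₂±m₂, J±M) = (2,0,1,2,1,0)
P² = 2/3
sum k=0..0:
  [0] +1/2 = 1/2
S = 1/2
C² = P²·S² = 1/6 ; C = +0.408248

+0.408248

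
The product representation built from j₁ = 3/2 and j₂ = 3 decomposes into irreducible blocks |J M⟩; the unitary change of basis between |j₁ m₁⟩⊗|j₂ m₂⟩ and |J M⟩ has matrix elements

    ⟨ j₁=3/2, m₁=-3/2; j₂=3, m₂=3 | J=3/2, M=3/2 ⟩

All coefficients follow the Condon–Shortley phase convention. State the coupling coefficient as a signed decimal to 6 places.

-0.755929  (= −√(4/7))

j₁+j₂−J=3  J+j₁−j₂=0  J−j₁+j₂=3  j₁+j₂+J+1=7
(j₁±m₁, j₂±m₂, J±M) = (0,3,6,0,3,0)
P² = 5184/7
sum k=3..3:
  [3] −1/36 = -1/36
S = -1/36
C² = P²·S² = 4/7 ; C = -0.755929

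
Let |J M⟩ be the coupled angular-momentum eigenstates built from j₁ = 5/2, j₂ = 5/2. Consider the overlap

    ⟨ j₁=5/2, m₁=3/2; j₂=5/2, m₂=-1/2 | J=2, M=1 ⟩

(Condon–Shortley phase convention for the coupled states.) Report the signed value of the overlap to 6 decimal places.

-0.377964

√[5·3!2!2!/8! · 4!1!2!3!3!1!] = √(36/7)
  +(−1)^0/∏(0,3,1,2,1,0)! = 1/12  (running 1/12)
  +(−1)^1/∏(1,2,0,1,2,1)! = -1/4  (running -1/6)
⟨..|..⟩ = √(36/7)·(-1/6) = -0.377964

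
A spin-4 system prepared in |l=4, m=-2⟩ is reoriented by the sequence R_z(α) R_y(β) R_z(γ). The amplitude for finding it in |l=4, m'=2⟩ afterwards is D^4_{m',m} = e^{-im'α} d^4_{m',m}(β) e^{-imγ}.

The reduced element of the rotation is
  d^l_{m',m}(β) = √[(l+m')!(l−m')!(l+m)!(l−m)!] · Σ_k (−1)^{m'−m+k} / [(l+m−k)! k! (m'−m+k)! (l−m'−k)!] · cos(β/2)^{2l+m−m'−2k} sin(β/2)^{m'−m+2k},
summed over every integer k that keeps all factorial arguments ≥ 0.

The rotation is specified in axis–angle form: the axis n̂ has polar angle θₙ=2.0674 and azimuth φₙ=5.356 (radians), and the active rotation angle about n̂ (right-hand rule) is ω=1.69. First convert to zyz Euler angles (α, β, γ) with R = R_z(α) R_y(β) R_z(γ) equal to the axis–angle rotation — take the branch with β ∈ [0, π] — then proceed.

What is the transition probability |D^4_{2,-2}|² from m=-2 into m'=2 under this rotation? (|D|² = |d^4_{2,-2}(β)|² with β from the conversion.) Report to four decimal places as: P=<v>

Axis–angle → zyz. n̂ = (sinθₙcosφₙ, sinθₙsinφₙ, cosθₙ) = (+0.527601, -0.703307, -0.476442), ω = 1.6900.
R = I cosω + sinω [n̂]ₓ + (1−cosω) n̂n̂ᵀ gives
  R = [+0.192544, +0.057868, -0.979580; -0.888254, +0.434542, -0.148923; +0.417051, +0.898791, +0.135070]
β = atan2(√(R₁₃²+R₂₃²), R₃₃) = 1.435312; α = atan2(R₂₃, R₁₃) mod 2π = 3.292465; γ = atan2(R₃₂, −R₃₁) mod 2π = 2.005243
First d^4_{2,-2}(β=1.4353), then the phase factors e^{-i(2)α} and e^{-i(-2)γ}:
With c≡cos(β/2)=0.753349 and s≡sin(β/2)=0.657621, N=[720·2·2·720]^{1/2}=1440.000000
The bounds max(0,m−m')=0 and min(l+m,l−m')=2 give 3 terms
  k=0: (−1)^4·1440.0000/(96)·0.7533^4·0.6576^4 = +0.903604
  k=1: (−1)^5·1440.0000/(120)·0.7533^2·0.6576^6 = -0.550841
  k=2: (−1)^6·1440.0000/(1440)·0.7533^0·0.6576^8 = +0.034979
d^4_{2,-2}(1.4353) = +0.903604 -0.550841 +0.034979 = +0.387742
|D^4_{2,-2}|² = |d^4_{2,-2}(β)|² = (+0.387742)² = 0.150344 (the z-rotation phases have unit modulus)

P=0.1503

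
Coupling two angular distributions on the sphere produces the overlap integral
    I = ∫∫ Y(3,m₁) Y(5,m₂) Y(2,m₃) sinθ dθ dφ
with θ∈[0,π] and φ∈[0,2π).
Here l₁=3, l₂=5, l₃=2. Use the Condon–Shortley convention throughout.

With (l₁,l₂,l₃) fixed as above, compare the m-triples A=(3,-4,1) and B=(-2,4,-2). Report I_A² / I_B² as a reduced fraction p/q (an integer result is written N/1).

Same 3,5,2: normalisation and zero-m 3j drop out of the ratio.
A: Δ: 6! 0! 4! / 11! → 1/2310; sum: t=0:+1/4320 = 1/4320; 3j²(3 5 2; 3 -4 1) = Δ·Π!·Σ² = 2/55  (sign -1)
B: Δ: 6! 0! 4! / 11! → 1/2310; sum: t=5:−1/2880 = -1/2880; 3j²(3 5 2; -2 4 -2) = Δ·Π!·Σ² = 3/55  (sign -1)
I_A²/I_B² = (2/55)/(3/55) = 2/3

2/3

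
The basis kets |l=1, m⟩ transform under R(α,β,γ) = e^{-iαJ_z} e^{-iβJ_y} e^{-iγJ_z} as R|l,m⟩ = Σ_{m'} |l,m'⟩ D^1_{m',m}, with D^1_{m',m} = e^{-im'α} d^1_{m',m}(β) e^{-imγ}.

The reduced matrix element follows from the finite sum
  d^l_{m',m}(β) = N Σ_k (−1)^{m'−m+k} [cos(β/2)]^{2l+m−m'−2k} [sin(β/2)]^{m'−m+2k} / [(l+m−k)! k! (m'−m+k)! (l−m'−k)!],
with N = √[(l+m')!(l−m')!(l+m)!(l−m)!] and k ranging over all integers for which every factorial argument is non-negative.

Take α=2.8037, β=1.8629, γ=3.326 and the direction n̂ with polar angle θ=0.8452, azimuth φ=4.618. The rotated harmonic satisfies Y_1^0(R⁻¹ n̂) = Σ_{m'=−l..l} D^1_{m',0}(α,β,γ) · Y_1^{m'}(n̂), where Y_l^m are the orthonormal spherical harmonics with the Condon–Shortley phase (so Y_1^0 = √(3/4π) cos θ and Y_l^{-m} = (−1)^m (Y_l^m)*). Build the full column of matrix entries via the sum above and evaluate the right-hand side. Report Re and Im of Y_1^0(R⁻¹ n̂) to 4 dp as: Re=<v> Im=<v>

Need the full column D^1_{m',0} for m'=−1..1 at α=2.8037, β=1.8629, γ=3.3260.
cos(β/2)=0.596671, sin(β/2)=0.802486
d^1_{-1,0}: single k=1 term ⇒ +0.677154;  D = -0.638864+0.224476i
d^1_{0,0}: k∈[0..1] ⇒ +0.356016 -0.643984 = -0.287967;  D = -0.287967+0.000000i
d^1_{1,0}: single k=0 term ⇒ -0.677154;  D = +0.638864+0.224476i
Y_1^{m'}(θ=0.8452,φ=4.618) and Σ D·Y over m':
  (-0.6389+0.2245i)·(-0.0244+0.2573i)  (-0.2880+0.0000i)·(+0.3242+0.0000i)  (+0.6389+0.2245i)·(+0.0244+0.2573i)
Y_1^0(R⁻¹ n̂) = -0.177764+0.000000i

Re=-0.1778 Im=0.0000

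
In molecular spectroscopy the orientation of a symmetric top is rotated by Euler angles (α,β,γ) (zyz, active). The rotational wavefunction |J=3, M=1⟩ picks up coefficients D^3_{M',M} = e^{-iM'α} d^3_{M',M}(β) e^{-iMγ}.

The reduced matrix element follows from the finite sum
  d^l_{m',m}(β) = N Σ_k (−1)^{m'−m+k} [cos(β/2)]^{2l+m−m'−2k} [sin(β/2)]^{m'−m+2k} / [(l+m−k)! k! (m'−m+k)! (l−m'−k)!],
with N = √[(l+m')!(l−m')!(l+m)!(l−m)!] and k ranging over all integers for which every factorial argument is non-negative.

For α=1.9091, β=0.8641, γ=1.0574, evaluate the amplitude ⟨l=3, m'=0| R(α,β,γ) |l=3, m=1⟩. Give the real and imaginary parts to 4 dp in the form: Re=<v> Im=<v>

Re=0.1792 Im=-0.3179

D^3_{0,1}(1.9091,0.8641,1.0574) = e^{-i·0·1.9091}·d^3_{0,1}(0.8641)·e^{-i·1·1.0574}. Compute d first:
c=cos(0.864100/2)=0.908109, s=sin(0.864100/2)=0.418733; N=√[6·6·24·2]=41.569219
The bounds max(0,m−m')=1 and min(l+m,l−m')=3 give 3 terms
  k=1: (−1)^0·41.5692/(12)·0.9081^5·0.4187^1 = +0.895816
  k=2: (−1)^1·41.5692/(4)·0.9081^3·0.4187^3 = -0.571398
  k=3: (−1)^2·41.5692/(12)·0.9081^1·0.4187^5 = +0.040496
d^3_{0,1}(0.8641) = +0.895816 -0.571398 +0.040496 = +0.364914
Attach z-rotation phases: D = e^{-i(0)(1.9091)}·(+0.364914)·e^{-i(1)(1.0574)} = +0.179223-0.317870i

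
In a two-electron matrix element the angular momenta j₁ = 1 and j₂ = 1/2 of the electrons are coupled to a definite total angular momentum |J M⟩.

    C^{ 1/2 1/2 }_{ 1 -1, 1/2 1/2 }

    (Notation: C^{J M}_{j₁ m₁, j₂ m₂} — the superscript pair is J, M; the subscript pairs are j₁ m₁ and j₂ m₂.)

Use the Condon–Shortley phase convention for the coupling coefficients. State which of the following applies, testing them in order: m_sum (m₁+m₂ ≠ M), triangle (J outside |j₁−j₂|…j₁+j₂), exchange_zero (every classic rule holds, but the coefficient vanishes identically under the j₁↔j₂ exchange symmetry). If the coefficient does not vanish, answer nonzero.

m-sum: m₁+m₂ = -1+1/2 = -1/2, M = 1/2  ✗ ⇒ coefficient is 0

m_sum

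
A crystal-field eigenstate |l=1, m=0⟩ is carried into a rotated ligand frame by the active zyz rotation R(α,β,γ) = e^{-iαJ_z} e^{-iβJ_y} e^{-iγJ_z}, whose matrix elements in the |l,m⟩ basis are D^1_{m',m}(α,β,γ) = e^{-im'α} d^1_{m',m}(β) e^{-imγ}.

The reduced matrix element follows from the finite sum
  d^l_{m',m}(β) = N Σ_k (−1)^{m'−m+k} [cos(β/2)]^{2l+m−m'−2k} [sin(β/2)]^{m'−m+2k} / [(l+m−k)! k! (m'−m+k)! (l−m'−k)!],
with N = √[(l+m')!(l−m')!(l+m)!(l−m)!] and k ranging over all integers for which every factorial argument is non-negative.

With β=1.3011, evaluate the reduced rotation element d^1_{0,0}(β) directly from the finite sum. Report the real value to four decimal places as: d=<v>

d=0.2664

d^1_{0,0}(β=1.3011) via the finite sum:
With c≡cos(β/2)=0.795751 and s≡sin(β/2)=0.605624, N=[1·1·1·1]^{1/2}=1.000000
Admissible k: 0..1 (factorial args all ≥0)
  k=0: (−1)^0·1.0000/(1)·0.7958^2·0.6056^0 = +0.633219
  k=1: (−1)^1·1.0000/(1)·0.7958^0·0.6056^2 = -0.366781
d^1_{0,0}(1.3011) = +0.633219 -0.366781 = +0.266439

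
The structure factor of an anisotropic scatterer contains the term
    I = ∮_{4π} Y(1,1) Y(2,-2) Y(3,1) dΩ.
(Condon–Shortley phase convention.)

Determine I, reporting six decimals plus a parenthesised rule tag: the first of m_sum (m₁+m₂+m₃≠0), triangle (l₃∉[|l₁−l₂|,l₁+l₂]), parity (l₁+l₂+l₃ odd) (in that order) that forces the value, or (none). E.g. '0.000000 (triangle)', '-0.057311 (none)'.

-0.082589 (none)

Rules hold: Σm=0, L=6 even, 1≤3≤3.
N = 3·5·7 = 105
Δ = 0!·2!·4!/7! = 1/105
Racah Σ t=0..0: t=0:+1/4 = 1/4
⇒ 3j(1 2 3; 0 0 0)² = 3/35, sgn -1
Racah Σ t=0..0: t=0:+1/48 = 1/48
⇒ 3j(1 2 3; 1 -2 1)² = 1/105, sgn +1
4πI² = N·(3j₀)²·(3jₘ)² = 3/35
I = -1·√(0.0857143/4π) = -0.08258890
No selection rule forces the value: the integral is nonzero (none).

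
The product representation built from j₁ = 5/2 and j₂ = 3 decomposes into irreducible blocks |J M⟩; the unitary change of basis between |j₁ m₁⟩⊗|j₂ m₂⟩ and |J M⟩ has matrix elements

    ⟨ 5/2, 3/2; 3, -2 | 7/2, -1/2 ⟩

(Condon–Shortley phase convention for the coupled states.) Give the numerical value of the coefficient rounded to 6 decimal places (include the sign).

+√(20/63) = +0.563436

triangle: 2!*3!*4!/10! = 288/3628800
(j±m)!: 4!*1!*1!*5!*3!*4! = 414720
prefactor² = (2J+1)*Δ*N² = 9216/35
  k=0: +1/(0!*2!*1!*1!*2!*3!) = 1/24
  k=1: −1/(1!*1!*0!*0!*3!*4!) = -1/144
Σ = 5/144  ⇒  CG² = 9216/35*(5/144)² = 20/63
CG = +√(20/63) = +0.563436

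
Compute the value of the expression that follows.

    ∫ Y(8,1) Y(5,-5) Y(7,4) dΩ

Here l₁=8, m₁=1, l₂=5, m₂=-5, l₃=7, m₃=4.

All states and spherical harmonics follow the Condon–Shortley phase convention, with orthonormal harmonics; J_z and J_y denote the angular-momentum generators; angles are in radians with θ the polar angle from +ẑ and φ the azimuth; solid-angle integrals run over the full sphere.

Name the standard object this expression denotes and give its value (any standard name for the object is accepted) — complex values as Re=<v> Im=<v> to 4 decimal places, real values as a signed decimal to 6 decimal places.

Gaunt coefficient, -0.111489

This is a Gaunt coefficient — the integral of a triple product of spherical harmonics over the sphere.
m-sum 0 ✓  L=20 even ✓  3≤7≤13 ✓
Π(2lᵢ+1) = 17×11×15 = 2805
triangle coeff Δ(8,5,7) = 1/814773960
Σ_t [1,5]: t=1:−1/87091200 t=2:+1/4976640 t=3:−1/2073600 t=4:+1/4976640 t=5:−1/87091200 = -1/9676800
(3j)²=360/46189 [(8 5 7; 0 0 0)], sign=+1
Σ_t [0,0]: t=0:+1/522547200 = 1/522547200
(3j)²=30/4199 [(8 5 7; 1 -5 4)], sign=-1
⇒ 4πI² = 162000/1037153
I = (-1)√(162000/1037153/(4π)) = -0.11148878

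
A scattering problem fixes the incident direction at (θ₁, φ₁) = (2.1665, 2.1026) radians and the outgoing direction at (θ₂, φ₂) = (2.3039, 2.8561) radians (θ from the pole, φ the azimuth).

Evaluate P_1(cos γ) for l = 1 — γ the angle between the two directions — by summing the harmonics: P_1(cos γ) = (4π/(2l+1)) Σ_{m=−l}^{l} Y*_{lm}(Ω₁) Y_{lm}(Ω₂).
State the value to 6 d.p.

0.824066

Term-by-term m-sum for l=1 (normalisation 4π/3 = 4.188790):
  term(m=-1) = (0.053547, -0.050235)   from Y*(Ω₁)=(-0.145019, 0.246488), Y(Ω₂)=(-0.246345, -0.072305)
  term(m=+0) = (0.089637, 0.000000)   from Y*(Ω₁)=(-0.274151, -0.000000), Y(Ω₂)=(-0.326963, 0.000000)
  term(m=+1) = (0.053547, 0.050235)   from Y*(Ω₁)=(0.145019, 0.246488), Y(Ω₂)=(0.246345, -0.072305)
Σ over m = (0.196731, 0.000000); ×(4π/3) → (0.824066, 0.000000). Real part: 0.824066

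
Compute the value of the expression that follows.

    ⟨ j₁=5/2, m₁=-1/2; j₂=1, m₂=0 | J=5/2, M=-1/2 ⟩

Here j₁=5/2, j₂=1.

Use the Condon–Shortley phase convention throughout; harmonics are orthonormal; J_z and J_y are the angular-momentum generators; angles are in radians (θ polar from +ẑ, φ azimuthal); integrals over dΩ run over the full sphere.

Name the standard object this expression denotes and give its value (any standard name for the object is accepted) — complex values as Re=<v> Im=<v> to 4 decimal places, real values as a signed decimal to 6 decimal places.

Clebsch–Gordan coefficient, −√(1/35) ≈ -0.169031

This is a Clebsch–Gordan (vector-coupling) coefficient.
triangle: 1!×4!×1!/7! = 24/5040
(j±m)!: 2!×3!×1!×1!×2!×3! = 144
prefactor² = (2J+1)×Δ×N² = 144/35
  k=0: +1/(0!×1!×3!×1!×1!×0!) = 1/6
  k=1: −1/(1!×0!×2!×0!×2!×1!) = -1/4
Σ = -1/12  ⇒  CG² = 144/35×(-1/12)² = 1/35
CG = −√(1/35) = -0.169031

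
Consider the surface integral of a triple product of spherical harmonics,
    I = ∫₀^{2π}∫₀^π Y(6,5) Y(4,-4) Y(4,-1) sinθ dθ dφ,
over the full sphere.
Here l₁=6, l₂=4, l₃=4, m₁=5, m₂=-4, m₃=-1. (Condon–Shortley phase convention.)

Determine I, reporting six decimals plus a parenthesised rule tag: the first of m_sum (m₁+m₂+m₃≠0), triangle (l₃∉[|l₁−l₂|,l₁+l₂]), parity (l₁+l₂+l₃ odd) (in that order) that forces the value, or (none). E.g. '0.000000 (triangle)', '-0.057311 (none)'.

0.200167 (none)

Checks pass: Σm=0; 14 even; l₃=4∈[2,10].
(2·6+1)(2·4+1)(2·4+1) = 1053
Δ: 6! 6! 2! / 15! → 1/1261260
sum: t=2:+1/4608 t=3:−1/1296 t=4:+1/4608 = -7/20736
3j²(6 4 4; 0 0 0) = Δ·Π!·Σ² = 20/1287  (sign -1)
sum: t=0:+1/172800 = 1/172800
3j²(6 4 4; 5 -4 -1) = Δ·Π!·Σ² = 2/65  (sign -1)
combine: 4πI² = 1053·20/1287·2/65 = 72/143
take √, sign +1: I = 0.20016738
No selection rule forces the value: the integral is nonzero (none).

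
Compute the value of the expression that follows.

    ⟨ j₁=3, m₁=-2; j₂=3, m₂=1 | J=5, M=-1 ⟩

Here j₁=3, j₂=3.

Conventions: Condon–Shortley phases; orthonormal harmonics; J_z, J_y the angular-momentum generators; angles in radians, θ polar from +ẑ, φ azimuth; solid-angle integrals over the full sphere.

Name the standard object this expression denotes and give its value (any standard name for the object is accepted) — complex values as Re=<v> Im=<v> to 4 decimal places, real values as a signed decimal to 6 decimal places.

Clebsch–Gordan coefficient, −√(9/28) ≈ -0.566947

This is a Clebsch–Gordan (vector-coupling) coefficient.
√[11·1!5!5!/12! · 1!5!4!2!4!6!] = √(230400/7)
  +(−1)^0/∏(0,1,5,4,0,1)! = 1/2880  (running 1/2880)
  +(−1)^1/∏(1,0,4,3,1,2)! = -1/288  (running -1/320)
⟨..|..⟩ = √(230400/7)·(-1/320) = -0.566947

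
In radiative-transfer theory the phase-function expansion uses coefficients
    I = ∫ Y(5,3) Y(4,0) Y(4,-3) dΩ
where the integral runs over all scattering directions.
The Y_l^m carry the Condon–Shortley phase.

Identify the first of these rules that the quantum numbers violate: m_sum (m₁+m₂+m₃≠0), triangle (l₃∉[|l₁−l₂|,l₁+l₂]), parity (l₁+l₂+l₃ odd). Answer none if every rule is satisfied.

parity

Σmᵢ = 0  ✓
l₃∈[|l₁−l₂|,l₁+l₂]=[1,9], have l₃=4  ✓
Σlᵢ = 13 ⇒ odd  ✗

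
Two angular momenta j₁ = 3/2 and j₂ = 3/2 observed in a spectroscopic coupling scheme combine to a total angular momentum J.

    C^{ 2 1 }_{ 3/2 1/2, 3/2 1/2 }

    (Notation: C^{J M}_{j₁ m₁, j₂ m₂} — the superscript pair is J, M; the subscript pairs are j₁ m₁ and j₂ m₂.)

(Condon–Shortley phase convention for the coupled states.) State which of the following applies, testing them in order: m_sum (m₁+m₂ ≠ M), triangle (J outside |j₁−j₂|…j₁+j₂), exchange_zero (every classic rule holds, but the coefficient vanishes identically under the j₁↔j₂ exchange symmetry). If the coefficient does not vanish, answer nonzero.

m-sum: m₁+m₂ = 1/2+1/2 = 1, M = 1  ✓
triangle: |j₁−j₂| = 0 ≤ J = 2 ≤ j₁+j₂ = 3  ✓
exchange: j₁=j₂ and m₁=m₂, and (−1)^(j₁+j₂−J) = (−1)^1 = −1 forces ⟨j₁m₁;j₂m₂|JM⟩ = −⟨j₂m₂;j₁m₁|JM⟩ = −⟨j₁m₁;j₂m₂|JM⟩ ⇒ the coefficient vanishes identically
Racah sum check: Σ_k collapses to 0 ⇒ CG = 0

exchange_zero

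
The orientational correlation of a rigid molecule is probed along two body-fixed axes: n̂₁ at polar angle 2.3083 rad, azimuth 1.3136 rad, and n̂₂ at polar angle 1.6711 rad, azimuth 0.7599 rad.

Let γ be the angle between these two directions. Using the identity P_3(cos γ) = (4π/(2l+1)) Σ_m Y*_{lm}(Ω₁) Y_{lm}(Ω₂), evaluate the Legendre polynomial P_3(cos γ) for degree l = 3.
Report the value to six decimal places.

Addition theorem: P_3(cos γ) = (4π/7) Σ_m Y*_{lm}(Ω₁) Y_{lm}(Ω₂), m = −3…3:
  term(m=-3) = -0.006270+0.069240i   from Y*(Ω₁)=-0.117959-0.121263i, Y(Ω₂)=-0.267539-0.311953i
  term(m=-2) = +0.017049+0.034119i   from Y*(Ω₁)=+0.327758-0.185229i, Y(Ω₂)=-0.005164+0.101179i
  term(m=-1) = -0.078357-0.048441i   from Y*(Ω₁)=+0.076720+0.291687i, Y(Ω₂)=-0.221411+0.210398i
  term(m=+0) = +0.020445+0.000000i   from Y*(Ω₁)=+0.185471-0.000000i, Y(Ω₂)=+0.110231+0.000000i
  term(m=+1) = -0.078357+0.048441i   from Y*(Ω₁)=-0.076720+0.291687i, Y(Ω₂)=+0.221411+0.210398i
  term(m=+2) = +0.017049-0.034119i   from Y*(Ω₁)=+0.327758+0.185229i, Y(Ω₂)=-0.005164-0.101179i
  term(m=+3) = -0.006270-0.069240i   from Y*(Ω₁)=+0.117959-0.121263i, Y(Ω₂)=+0.267539-0.311953i
Accumulated sum -0.114711+0.000000i; after 4π/(2l+1) scaling, -0.205929+0.000000i ⇒ P_3 = -0.205929

-0.205929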